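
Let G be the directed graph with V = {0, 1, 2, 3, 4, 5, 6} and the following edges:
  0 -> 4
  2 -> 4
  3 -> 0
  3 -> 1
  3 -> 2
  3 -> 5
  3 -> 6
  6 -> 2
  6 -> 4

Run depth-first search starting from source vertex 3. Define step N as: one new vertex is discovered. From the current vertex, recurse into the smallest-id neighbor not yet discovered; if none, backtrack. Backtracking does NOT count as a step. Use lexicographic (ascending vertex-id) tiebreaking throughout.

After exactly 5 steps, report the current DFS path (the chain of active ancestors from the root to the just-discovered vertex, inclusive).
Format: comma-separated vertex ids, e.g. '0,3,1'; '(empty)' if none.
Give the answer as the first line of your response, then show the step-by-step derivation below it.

3,2

step 1: discover 3; path=3; order=3
step 2: discover 0; path=3>0; order=3,0
step 3: discover 4; path=3>0>4; order=3,0,4
step 4: discover 1; path=3>1; order=3,0,4,1
step 5: discover 2; path=3>2; order=3,0,4,1,2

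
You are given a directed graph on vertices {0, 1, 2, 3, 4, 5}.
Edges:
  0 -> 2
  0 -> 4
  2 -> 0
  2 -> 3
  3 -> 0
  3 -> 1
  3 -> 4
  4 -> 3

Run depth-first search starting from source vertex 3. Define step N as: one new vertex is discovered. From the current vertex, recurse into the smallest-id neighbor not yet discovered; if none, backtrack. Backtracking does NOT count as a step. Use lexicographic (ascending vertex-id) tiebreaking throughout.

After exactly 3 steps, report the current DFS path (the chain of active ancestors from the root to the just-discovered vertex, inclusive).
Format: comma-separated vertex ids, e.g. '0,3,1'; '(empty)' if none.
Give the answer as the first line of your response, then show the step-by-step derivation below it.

3,0,2

step 1: discover 3; path=3; order=3
step 2: discover 0; path=3>0; order=3,0
step 3: discover 2; path=3>0>2; order=3,0,2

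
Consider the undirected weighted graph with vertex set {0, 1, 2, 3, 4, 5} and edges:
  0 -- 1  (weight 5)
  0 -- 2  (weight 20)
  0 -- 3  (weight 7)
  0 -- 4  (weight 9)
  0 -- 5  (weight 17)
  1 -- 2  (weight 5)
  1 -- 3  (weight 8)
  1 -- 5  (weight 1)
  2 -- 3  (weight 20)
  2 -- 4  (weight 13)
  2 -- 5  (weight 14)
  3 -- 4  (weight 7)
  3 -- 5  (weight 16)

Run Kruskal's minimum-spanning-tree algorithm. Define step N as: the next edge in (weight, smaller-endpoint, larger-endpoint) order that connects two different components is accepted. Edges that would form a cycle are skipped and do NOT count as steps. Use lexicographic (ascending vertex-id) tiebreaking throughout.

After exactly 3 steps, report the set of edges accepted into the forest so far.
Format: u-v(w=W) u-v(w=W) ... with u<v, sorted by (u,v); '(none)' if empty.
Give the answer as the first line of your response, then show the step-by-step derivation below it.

0-1(w=5) 1-2(w=5) 1-5(w=1)

step 1: add edge 1-5 (w=1); MST = {1-5(w=1)}
step 2: add edge 0-1 (w=5); MST = {0-1(w=5) 1-5(w=1)}
step 3: add edge 1-2 (w=5); MST = {0-1(w=5) 1-2(w=5) 1-5(w=1)}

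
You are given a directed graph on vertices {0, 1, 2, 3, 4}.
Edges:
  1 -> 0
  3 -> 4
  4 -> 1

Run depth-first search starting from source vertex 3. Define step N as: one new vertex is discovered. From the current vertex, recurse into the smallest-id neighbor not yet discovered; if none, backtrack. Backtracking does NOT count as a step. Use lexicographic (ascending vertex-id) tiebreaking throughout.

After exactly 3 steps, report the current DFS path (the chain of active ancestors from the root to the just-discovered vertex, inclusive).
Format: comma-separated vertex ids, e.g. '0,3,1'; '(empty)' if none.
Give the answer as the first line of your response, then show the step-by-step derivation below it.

3,4,1

step 1: discover 3; path=3; order=3
step 2: discover 4; path=3>4; order=3,4
step 3: discover 1; path=3>4>1; order=3,4,1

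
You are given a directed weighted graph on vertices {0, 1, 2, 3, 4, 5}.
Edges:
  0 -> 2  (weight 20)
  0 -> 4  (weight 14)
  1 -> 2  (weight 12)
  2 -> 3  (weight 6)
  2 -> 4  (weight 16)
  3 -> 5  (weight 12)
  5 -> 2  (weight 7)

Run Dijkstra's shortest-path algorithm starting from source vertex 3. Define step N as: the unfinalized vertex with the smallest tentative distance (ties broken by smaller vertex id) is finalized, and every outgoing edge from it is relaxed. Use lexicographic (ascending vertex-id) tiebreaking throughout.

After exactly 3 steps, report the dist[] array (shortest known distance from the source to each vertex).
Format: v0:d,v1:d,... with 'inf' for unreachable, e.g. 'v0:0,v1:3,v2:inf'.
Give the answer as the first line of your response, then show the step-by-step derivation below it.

v0:inf,v1:inf,v2:19,v3:0,v4:35,v5:12

step 1: dist = v0:inf,v1:inf,v2:inf,v3:0,v4:inf,v5:12
step 2: dist = v0:inf,v1:inf,v2:19,v3:0,v4:inf,v5:12
step 3: dist = v0:inf,v1:inf,v2:19,v3:0,v4:35,v5:12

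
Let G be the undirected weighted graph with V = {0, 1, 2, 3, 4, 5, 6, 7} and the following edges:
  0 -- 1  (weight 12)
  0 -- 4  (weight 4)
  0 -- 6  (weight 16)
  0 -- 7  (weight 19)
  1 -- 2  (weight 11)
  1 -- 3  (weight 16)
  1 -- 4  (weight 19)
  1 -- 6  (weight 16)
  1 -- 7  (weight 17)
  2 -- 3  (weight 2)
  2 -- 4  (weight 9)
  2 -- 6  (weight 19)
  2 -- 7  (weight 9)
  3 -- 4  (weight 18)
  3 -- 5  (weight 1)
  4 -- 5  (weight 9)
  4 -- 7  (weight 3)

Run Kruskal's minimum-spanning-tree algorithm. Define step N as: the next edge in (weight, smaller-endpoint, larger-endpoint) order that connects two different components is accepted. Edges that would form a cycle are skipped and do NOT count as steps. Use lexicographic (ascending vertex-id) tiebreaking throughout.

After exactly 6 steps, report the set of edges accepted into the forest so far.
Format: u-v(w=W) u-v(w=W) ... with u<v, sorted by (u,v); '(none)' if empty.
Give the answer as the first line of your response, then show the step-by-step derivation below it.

0-4(w=4) 1-2(w=11) 2-3(w=2) 2-4(w=9) 3-5(w=1) 4-7(w=3)

step 1: add edge 3-5 (w=1); MST = {3-5(w=1)}
step 2: add edge 2-3 (w=2); MST = {2-3(w=2) 3-5(w=1)}
step 3: add edge 4-7 (w=3); MST = {2-3(w=2) 3-5(w=1) 4-7(w=3)}
step 4: add edge 0-4 (w=4); MST = {0-4(w=4) 2-3(w=2) 3-5(w=1) 4-7(w=3)}
step 5: add edge 2-4 (w=9); MST = {0-4(w=4) 2-3(w=2) 2-4(w=9) 3-5(w=1) 4-7(w=3)}
step 6: add edge 1-2 (w=11); MST = {0-4(w=4) 1-2(w=11) 2-3(w=2) 2-4(w=9) 3-5(w=1) 4-7(w=3)}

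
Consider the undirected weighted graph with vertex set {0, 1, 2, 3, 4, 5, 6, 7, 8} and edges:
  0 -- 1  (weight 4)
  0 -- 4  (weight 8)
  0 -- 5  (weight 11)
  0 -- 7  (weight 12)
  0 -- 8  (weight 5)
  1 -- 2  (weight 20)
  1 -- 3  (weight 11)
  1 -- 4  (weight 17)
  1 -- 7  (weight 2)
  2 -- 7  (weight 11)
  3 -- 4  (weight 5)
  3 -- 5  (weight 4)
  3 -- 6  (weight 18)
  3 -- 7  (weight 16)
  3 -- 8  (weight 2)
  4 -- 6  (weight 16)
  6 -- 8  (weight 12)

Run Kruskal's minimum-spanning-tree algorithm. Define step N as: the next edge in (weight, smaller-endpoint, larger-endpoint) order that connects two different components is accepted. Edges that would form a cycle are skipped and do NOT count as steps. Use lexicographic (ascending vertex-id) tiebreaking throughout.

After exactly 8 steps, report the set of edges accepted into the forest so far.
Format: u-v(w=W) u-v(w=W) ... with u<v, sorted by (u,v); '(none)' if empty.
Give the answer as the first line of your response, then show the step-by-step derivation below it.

0-1(w=4) 0-8(w=5) 1-7(w=2) 2-7(w=11) 3-4(w=5) 3-5(w=4) 3-8(w=2) 6-8(w=12)

step 1: add edge 1-7 (w=2); MST = {1-7(w=2)}
step 2: add edge 3-8 (w=2); MST = {1-7(w=2) 3-8(w=2)}
step 3: add edge 0-1 (w=4); MST = {0-1(w=4) 1-7(w=2) 3-8(w=2)}
step 4: add edge 3-5 (w=4); MST = {0-1(w=4) 1-7(w=2) 3-5(w=4) 3-8(w=2)}
step 5: add edge 0-8 (w=5); MST = {0-1(w=4) 0-8(w=5) 1-7(w=2) 3-5(w=4) 3-8(w=2)}
step 6: add edge 3-4 (w=5); MST = {0-1(w=4) 0-8(w=5) 1-7(w=2) 3-4(w=5) 3-5(w=4) 3-8(w=2)}
step 7: add edge 2-7 (w=11); MST = {0-1(w=4) 0-8(w=5) 1-7(w=2) 2-7(w=11) 3-4(w=5) 3-5(w=4) 3-8(w=2)}
step 8: add edge 6-8 (w=12); MST = {0-1(w=4) 0-8(w=5) 1-7(w=2) 2-7(w=11) 3-4(w=5) 3-5(w=4) 3-8(w=2) 6-8(w=12)}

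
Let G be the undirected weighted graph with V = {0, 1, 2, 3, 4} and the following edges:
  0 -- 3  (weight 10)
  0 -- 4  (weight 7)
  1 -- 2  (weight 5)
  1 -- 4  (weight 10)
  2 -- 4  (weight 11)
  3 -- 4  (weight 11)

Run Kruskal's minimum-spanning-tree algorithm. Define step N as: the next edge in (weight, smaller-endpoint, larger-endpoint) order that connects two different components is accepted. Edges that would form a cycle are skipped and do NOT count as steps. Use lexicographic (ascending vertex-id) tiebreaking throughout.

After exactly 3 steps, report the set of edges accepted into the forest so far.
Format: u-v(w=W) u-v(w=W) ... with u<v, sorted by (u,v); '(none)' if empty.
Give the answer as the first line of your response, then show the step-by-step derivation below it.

0-3(w=10) 0-4(w=7) 1-2(w=5)

step 1: add edge 1-2 (w=5); MST = {1-2(w=5)}
step 2: add edge 0-4 (w=7); MST = {0-4(w=7) 1-2(w=5)}
step 3: add edge 0-3 (w=10); MST = {0-3(w=10) 0-4(w=7) 1-2(w=5)}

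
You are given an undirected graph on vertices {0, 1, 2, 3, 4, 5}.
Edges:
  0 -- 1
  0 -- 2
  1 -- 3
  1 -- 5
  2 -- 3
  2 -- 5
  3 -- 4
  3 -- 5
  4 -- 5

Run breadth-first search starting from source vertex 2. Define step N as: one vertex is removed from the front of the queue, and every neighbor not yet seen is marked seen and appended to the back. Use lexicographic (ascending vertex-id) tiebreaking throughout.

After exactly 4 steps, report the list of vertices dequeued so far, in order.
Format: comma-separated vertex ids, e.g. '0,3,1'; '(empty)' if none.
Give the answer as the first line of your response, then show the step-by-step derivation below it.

2,0,3,5

step 1: dequeue 2; queue=[0,3,5]; order=2
step 2: dequeue 0; queue=[3,5,1]; order=2,0
step 3: dequeue 3; queue=[5,1,4]; order=2,0,3
step 4: dequeue 5; queue=[1,4]; order=2,0,3,5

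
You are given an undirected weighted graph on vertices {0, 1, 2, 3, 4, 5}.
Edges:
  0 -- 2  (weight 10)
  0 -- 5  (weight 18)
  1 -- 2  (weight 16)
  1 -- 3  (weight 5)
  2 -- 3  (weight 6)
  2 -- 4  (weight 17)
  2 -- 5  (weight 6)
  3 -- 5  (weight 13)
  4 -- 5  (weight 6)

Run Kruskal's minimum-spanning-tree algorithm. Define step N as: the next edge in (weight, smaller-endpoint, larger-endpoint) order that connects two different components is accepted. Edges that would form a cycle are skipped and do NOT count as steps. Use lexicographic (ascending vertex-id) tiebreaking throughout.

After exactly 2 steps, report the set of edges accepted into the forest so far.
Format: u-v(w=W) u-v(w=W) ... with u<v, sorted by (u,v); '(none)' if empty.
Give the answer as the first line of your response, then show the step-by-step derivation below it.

1-3(w=5) 2-3(w=6)

step 1: add edge 1-3 (w=5); MST = {1-3(w=5)}
step 2: add edge 2-3 (w=6); MST = {1-3(w=5) 2-3(w=6)}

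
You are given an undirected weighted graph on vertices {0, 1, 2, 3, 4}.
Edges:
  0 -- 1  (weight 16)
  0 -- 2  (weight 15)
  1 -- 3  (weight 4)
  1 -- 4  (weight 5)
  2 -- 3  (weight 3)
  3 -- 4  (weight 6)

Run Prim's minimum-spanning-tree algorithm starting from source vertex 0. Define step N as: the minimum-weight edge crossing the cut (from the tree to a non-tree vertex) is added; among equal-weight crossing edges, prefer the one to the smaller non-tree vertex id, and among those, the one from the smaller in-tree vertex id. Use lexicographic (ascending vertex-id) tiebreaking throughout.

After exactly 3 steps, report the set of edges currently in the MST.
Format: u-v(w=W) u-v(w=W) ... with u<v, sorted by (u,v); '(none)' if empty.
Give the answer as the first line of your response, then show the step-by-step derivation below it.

0-2(w=15) 1-3(w=4) 2-3(w=3)

step 1: add edge 0-2 (w=15); MST = {0-2(w=15)}
step 2: add edge 2-3 (w=3); MST = {0-2(w=15) 2-3(w=3)}
step 3: add edge 1-3 (w=4); MST = {0-2(w=15) 1-3(w=4) 2-3(w=3)}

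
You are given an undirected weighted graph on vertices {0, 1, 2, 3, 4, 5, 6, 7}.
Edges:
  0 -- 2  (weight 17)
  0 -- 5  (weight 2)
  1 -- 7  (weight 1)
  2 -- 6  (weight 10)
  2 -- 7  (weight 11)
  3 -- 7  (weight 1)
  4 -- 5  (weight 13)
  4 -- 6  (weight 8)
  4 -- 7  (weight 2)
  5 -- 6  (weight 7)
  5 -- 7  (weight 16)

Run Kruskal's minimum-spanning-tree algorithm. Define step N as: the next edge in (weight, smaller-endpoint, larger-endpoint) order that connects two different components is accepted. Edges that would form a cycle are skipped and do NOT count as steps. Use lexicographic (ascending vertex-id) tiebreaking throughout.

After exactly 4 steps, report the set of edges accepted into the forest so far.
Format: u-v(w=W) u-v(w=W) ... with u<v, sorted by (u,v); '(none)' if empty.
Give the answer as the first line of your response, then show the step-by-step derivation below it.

0-5(w=2) 1-7(w=1) 3-7(w=1) 4-7(w=2)

step 1: add edge 1-7 (w=1); MST = {1-7(w=1)}
step 2: add edge 3-7 (w=1); MST = {1-7(w=1) 3-7(w=1)}
step 3: add edge 0-5 (w=2); MST = {0-5(w=2) 1-7(w=1) 3-7(w=1)}
step 4: add edge 4-7 (w=2); MST = {0-5(w=2) 1-7(w=1) 3-7(w=1) 4-7(w=2)}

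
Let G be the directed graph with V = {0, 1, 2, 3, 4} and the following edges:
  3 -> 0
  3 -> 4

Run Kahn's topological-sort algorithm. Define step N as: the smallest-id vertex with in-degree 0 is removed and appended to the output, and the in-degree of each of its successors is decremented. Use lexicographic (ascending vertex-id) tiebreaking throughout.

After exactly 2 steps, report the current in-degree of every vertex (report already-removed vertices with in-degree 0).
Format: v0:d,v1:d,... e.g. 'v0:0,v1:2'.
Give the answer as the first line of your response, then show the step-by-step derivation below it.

v0:1,v1:0,v2:0,v3:0,v4:1

step 1: output 1; order=[1]; indeg=(1,0,0,0,1)
step 2: output 2; order=[1,2]; indeg=(1,0,0,0,1)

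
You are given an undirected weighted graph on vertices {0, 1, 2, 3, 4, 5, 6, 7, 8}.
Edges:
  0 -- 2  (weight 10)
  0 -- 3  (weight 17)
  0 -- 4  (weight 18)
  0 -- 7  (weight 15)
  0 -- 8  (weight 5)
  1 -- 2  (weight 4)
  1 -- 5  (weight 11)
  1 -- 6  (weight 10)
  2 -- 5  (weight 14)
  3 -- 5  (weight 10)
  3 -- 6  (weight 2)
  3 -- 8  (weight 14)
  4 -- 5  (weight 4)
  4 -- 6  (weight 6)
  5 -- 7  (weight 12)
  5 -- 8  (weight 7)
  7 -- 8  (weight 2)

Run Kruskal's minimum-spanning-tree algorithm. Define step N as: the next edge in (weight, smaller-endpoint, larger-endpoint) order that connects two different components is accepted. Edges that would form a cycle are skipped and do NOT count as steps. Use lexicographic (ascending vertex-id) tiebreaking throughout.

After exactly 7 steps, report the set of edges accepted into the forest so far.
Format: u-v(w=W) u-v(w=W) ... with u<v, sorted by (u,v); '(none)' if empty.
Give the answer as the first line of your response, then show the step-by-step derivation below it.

0-8(w=5) 1-2(w=4) 3-6(w=2) 4-5(w=4) 4-6(w=6) 5-8(w=7) 7-8(w=2)

step 1: add edge 3-6 (w=2); MST = {3-6(w=2)}
step 2: add edge 7-8 (w=2); MST = {3-6(w=2) 7-8(w=2)}
step 3: add edge 1-2 (w=4); MST = {1-2(w=4) 3-6(w=2) 7-8(w=2)}
step 4: add edge 4-5 (w=4); MST = {1-2(w=4) 3-6(w=2) 4-5(w=4) 7-8(w=2)}
step 5: add edge 0-8 (w=5); MST = {0-8(w=5) 1-2(w=4) 3-6(w=2) 4-5(w=4) 7-8(w=2)}
step 6: add edge 4-6 (w=6); MST = {0-8(w=5) 1-2(w=4) 3-6(w=2) 4-5(w=4) 4-6(w=6) 7-8(w=2)}
step 7: add edge 5-8 (w=7); MST = {0-8(w=5) 1-2(w=4) 3-6(w=2) 4-5(w=4) 4-6(w=6) 5-8(w=7) 7-8(w=2)}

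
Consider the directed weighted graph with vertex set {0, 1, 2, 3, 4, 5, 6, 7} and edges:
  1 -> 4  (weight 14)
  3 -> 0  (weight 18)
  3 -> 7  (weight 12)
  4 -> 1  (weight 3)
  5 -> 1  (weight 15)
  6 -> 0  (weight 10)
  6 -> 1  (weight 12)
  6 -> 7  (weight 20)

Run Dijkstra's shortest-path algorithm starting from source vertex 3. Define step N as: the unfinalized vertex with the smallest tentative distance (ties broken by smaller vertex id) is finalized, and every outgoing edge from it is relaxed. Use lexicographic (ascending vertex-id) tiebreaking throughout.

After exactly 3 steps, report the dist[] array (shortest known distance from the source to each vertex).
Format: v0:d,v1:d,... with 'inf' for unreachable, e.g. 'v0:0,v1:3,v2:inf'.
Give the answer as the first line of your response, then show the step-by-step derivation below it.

v0:18,v1:inf,v2:inf,v3:0,v4:inf,v5:inf,v6:inf,v7:12

step 1: dist = v0:18,v1:inf,v2:inf,v3:0,v4:inf,v5:inf,v6:inf,v7:12
step 2: dist = v0:18,v1:inf,v2:inf,v3:0,v4:inf,v5:inf,v6:inf,v7:12
step 3: dist = v0:18,v1:inf,v2:inf,v3:0,v4:inf,v5:inf,v6:inf,v7:12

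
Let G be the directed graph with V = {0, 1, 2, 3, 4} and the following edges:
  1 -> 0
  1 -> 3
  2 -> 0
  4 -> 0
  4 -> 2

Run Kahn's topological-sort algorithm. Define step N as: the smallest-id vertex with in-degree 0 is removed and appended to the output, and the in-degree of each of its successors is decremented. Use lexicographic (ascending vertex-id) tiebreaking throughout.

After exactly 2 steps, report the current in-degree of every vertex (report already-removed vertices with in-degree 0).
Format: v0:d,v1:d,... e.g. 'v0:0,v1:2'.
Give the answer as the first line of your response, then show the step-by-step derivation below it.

v0:2,v1:0,v2:1,v3:0,v4:0

step 1: output 1; order=[1]; indeg=(2,0,1,0,0)
step 2: output 3; order=[1,3]; indeg=(2,0,1,0,0)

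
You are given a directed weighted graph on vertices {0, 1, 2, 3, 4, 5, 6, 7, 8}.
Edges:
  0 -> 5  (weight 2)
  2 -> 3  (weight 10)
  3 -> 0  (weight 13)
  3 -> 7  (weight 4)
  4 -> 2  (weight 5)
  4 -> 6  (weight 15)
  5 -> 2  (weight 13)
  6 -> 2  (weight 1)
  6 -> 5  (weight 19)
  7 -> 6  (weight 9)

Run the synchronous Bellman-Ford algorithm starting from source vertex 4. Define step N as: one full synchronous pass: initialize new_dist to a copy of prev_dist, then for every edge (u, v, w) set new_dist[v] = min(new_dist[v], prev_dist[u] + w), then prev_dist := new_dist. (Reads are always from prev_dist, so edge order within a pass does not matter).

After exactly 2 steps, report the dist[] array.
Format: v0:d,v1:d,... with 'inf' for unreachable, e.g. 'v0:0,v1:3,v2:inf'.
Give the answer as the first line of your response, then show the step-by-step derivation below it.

v0:inf,v1:inf,v2:5,v3:15,v4:0,v5:34,v6:15,v7:inf,v8:inf

step 1: dist = v0:inf,v1:inf,v2:5,v3:inf,v4:0,v5:inf,v6:15,v7:inf,v8:inf
step 2: dist = v0:inf,v1:inf,v2:5,v3:15,v4:0,v5:34,v6:15,v7:inf,v8:inf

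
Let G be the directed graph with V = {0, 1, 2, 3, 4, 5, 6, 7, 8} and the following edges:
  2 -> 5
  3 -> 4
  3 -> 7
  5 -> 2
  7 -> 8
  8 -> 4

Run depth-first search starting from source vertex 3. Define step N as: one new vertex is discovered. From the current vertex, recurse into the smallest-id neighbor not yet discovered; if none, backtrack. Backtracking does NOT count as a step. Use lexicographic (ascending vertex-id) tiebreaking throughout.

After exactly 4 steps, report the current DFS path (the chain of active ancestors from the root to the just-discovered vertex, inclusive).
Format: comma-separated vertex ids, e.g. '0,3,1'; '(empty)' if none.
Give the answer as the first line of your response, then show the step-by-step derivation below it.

3,7,8

step 1: discover 3; path=3; order=3
step 2: discover 4; path=3>4; order=3,4
step 3: discover 7; path=3>7; order=3,4,7
step 4: discover 8; path=3>7>8; order=3,4,7,8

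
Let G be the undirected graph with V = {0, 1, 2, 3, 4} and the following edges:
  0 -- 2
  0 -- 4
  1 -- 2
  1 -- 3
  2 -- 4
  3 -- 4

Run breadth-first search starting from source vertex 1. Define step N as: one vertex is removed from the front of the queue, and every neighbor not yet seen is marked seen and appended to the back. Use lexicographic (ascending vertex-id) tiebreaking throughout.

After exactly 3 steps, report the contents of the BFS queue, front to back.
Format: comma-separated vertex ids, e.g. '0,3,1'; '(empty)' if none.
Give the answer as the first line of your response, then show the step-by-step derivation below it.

0,4

step 1: dequeue 1; queue=[2,3]; order=1
step 2: dequeue 2; queue=[3,0,4]; order=1,2
step 3: dequeue 3; queue=[0,4]; order=1,2,3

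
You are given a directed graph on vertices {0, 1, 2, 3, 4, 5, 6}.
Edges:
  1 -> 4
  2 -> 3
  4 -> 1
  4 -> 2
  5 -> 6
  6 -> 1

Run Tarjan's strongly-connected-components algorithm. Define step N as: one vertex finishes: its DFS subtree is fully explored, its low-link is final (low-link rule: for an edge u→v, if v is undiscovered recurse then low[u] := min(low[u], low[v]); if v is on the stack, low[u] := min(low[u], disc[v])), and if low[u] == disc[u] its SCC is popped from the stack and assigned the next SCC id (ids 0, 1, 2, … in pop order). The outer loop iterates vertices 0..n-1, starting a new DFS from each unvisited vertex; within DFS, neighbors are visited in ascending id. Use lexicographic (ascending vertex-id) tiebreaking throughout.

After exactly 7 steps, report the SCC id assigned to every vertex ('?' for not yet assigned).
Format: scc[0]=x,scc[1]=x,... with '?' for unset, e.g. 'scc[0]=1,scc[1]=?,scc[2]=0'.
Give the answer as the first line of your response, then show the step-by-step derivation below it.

scc[0]=0,scc[1]=3,scc[2]=2,scc[3]=1,scc[4]=3,scc[5]=5,scc[6]=4

step 1: low=(low[0]=0,low[1]=?,low[2]=?,low[3]=?,low[4]=?,low[5]=?,low[6]=?); scc=(scc[0]=0,scc[1]=?,scc[2]=?,scc[3]=?,scc[4]=?,scc[5]=?,scc[6]=?)
step 2: low=(low[0]=0,low[1]=1,low[2]=3,low[3]=4,low[4]=1,low[5]=?,low[6]=?); scc=(scc[0]=0,scc[1]=?,scc[2]=?,scc[3]=1,scc[4]=?,scc[5]=?,scc[6]=?)
step 3: low=(low[0]=0,low[1]=1,low[2]=3,low[3]=4,low[4]=1,low[5]=?,low[6]=?); scc=(scc[0]=0,scc[1]=?,scc[2]=2,scc[3]=1,scc[4]=?,scc[5]=?,scc[6]=?)
step 4: low=(low[0]=0,low[1]=1,low[2]=3,low[3]=4,low[4]=1,low[5]=?,low[6]=?); scc=(scc[0]=0,scc[1]=?,scc[2]=2,scc[3]=1,scc[4]=?,scc[5]=?,scc[6]=?)
step 5: low=(low[0]=0,low[1]=1,low[2]=3,low[3]=4,low[4]=1,low[5]=?,low[6]=?); scc=(scc[0]=0,scc[1]=3,scc[2]=2,scc[3]=1,scc[4]=3,scc[5]=?,scc[6]=?)
step 6: low=(low[0]=0,low[1]=1,low[2]=3,low[3]=4,low[4]=1,low[5]=5,low[6]=6); scc=(scc[0]=0,scc[1]=3,scc[2]=2,scc[3]=1,scc[4]=3,scc[5]=?,scc[6]=4)
step 7: low=(low[0]=0,low[1]=1,low[2]=3,low[3]=4,low[4]=1,low[5]=5,low[6]=6); scc=(scc[0]=0,scc[1]=3,scc[2]=2,scc[3]=1,scc[4]=3,scc[5]=5,scc[6]=4)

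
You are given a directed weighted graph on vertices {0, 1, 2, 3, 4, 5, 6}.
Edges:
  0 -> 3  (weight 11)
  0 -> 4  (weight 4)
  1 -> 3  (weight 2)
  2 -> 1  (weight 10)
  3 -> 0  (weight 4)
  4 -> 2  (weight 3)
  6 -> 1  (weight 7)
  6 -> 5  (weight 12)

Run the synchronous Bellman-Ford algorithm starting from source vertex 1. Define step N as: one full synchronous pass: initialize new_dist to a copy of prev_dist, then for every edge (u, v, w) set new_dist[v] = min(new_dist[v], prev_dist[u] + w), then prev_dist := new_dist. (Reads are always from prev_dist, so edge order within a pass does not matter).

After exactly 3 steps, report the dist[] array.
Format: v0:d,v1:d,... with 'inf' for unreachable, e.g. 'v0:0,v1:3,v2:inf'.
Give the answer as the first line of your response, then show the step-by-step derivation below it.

v0:6,v1:0,v2:inf,v3:2,v4:10,v5:inf,v6:inf

step 1: dist = v0:inf,v1:0,v2:inf,v3:2,v4:inf,v5:inf,v6:inf
step 2: dist = v0:6,v1:0,v2:inf,v3:2,v4:inf,v5:inf,v6:inf
step 3: dist = v0:6,v1:0,v2:inf,v3:2,v4:10,v5:inf,v6:inf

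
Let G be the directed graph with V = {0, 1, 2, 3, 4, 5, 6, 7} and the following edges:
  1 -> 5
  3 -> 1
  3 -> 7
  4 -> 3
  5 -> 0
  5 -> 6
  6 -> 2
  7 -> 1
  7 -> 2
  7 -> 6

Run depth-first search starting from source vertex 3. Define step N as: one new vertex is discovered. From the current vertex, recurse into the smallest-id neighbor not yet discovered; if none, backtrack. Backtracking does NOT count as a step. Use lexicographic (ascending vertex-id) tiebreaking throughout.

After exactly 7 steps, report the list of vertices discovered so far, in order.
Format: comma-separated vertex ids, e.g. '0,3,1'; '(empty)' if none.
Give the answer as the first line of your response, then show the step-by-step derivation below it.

3,1,5,0,6,2,7

step 1: discover 3; path=3; order=3
step 2: discover 1; path=3>1; order=3,1
step 3: discover 5; path=3>1>5; order=3,1,5
step 4: discover 0; path=3>1>5>0; order=3,1,5,0
step 5: discover 6; path=3>1>5>6; order=3,1,5,0,6
step 6: discover 2; path=3>1>5>6>2; order=3,1,5,0,6,2
step 7: discover 7; path=3>7; order=3,1,5,0,6,2,7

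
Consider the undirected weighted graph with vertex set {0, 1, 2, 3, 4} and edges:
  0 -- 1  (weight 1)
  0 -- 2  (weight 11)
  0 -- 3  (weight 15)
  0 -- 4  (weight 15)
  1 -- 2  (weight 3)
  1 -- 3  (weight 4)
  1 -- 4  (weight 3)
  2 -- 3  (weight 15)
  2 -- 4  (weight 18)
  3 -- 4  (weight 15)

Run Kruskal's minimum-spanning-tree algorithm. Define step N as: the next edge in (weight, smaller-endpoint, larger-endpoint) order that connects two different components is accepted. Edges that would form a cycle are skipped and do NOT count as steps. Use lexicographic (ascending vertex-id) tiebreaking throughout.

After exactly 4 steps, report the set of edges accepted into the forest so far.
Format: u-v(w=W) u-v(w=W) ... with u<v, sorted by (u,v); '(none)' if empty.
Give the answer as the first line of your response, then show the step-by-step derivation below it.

0-1(w=1) 1-2(w=3) 1-3(w=4) 1-4(w=3)

step 1: add edge 0-1 (w=1); MST = {0-1(w=1)}
step 2: add edge 1-2 (w=3); MST = {0-1(w=1) 1-2(w=3)}
step 3: add edge 1-4 (w=3); MST = {0-1(w=1) 1-2(w=3) 1-4(w=3)}
step 4: add edge 1-3 (w=4); MST = {0-1(w=1) 1-2(w=3) 1-3(w=4) 1-4(w=3)}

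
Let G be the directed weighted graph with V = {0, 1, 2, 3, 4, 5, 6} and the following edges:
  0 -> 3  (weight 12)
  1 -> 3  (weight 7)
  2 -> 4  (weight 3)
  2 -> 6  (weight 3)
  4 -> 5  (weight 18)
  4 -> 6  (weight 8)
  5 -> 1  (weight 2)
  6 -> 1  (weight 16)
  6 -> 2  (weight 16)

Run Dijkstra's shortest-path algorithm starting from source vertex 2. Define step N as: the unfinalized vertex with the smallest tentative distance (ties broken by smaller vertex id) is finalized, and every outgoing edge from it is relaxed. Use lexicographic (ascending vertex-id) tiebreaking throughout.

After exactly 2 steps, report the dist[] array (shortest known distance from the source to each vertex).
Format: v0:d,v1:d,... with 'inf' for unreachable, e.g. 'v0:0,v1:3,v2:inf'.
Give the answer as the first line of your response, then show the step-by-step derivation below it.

v0:inf,v1:inf,v2:0,v3:inf,v4:3,v5:21,v6:3

step 1: dist = v0:inf,v1:inf,v2:0,v3:inf,v4:3,v5:inf,v6:3
step 2: dist = v0:inf,v1:inf,v2:0,v3:inf,v4:3,v5:21,v6:3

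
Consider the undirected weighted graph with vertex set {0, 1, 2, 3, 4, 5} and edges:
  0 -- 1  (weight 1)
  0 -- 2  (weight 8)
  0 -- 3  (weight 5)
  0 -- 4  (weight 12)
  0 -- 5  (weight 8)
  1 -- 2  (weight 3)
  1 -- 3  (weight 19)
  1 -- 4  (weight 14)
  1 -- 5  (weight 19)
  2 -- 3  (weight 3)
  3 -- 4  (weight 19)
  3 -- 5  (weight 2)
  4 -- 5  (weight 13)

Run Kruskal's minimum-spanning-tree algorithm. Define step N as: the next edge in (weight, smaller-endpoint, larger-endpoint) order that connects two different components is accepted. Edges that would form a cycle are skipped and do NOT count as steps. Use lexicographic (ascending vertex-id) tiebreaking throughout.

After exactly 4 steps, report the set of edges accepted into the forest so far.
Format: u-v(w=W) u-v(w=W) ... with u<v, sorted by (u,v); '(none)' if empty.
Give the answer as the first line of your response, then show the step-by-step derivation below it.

0-1(w=1) 1-2(w=3) 2-3(w=3) 3-5(w=2)

step 1: add edge 0-1 (w=1); MST = {0-1(w=1)}
step 2: add edge 3-5 (w=2); MST = {0-1(w=1) 3-5(w=2)}
step 3: add edge 1-2 (w=3); MST = {0-1(w=1) 1-2(w=3) 3-5(w=2)}
step 4: add edge 2-3 (w=3); MST = {0-1(w=1) 1-2(w=3) 2-3(w=3) 3-5(w=2)}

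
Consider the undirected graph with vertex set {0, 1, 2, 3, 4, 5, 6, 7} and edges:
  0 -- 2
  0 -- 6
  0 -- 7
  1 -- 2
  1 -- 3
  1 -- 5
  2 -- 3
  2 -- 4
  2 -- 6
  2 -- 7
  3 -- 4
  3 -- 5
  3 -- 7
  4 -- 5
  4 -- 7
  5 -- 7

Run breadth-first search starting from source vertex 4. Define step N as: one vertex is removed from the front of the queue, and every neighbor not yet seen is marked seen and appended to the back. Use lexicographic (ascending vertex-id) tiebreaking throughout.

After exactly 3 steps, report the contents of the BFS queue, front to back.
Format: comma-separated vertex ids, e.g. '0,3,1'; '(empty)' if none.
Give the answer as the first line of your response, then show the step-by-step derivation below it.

5,7,0,1,6

step 1: dequeue 4; queue=[2,3,5,7]; order=4
step 2: dequeue 2; queue=[3,5,7,0,1,6]; order=4,2
step 3: dequeue 3; queue=[5,7,0,1,6]; order=4,2,3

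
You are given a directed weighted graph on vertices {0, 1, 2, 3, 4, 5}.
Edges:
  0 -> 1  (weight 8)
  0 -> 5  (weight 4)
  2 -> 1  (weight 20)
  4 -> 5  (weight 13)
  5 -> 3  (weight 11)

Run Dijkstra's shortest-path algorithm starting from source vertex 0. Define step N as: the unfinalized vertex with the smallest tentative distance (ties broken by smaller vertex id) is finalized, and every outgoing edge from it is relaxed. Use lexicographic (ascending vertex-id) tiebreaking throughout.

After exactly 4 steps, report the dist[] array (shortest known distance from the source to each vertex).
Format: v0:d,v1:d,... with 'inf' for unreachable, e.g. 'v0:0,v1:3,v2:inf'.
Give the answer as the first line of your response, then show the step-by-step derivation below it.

v0:0,v1:8,v2:inf,v3:15,v4:inf,v5:4

step 1: dist = v0:0,v1:8,v2:inf,v3:inf,v4:inf,v5:4
step 2: dist = v0:0,v1:8,v2:inf,v3:15,v4:inf,v5:4
step 3: dist = v0:0,v1:8,v2:inf,v3:15,v4:inf,v5:4
step 4: dist = v0:0,v1:8,v2:inf,v3:15,v4:inf,v5:4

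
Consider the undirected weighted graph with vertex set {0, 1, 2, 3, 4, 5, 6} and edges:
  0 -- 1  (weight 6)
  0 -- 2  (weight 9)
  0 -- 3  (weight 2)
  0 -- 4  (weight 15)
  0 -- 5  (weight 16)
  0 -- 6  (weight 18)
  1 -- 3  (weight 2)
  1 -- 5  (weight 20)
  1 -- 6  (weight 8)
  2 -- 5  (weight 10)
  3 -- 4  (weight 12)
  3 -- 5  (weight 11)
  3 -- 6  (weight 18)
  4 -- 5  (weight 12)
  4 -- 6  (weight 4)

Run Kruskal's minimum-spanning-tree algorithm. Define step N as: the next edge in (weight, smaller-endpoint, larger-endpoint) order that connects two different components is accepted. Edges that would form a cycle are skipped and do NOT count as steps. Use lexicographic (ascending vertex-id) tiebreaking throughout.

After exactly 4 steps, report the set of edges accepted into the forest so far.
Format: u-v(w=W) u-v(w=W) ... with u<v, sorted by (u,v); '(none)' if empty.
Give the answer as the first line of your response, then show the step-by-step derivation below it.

0-3(w=2) 1-3(w=2) 1-6(w=8) 4-6(w=4)

step 1: add edge 0-3 (w=2); MST = {0-3(w=2)}
step 2: add edge 1-3 (w=2); MST = {0-3(w=2) 1-3(w=2)}
step 3: add edge 4-6 (w=4); MST = {0-3(w=2) 1-3(w=2) 4-6(w=4)}
step 4: add edge 1-6 (w=8); MST = {0-3(w=2) 1-3(w=2) 1-6(w=8) 4-6(w=4)}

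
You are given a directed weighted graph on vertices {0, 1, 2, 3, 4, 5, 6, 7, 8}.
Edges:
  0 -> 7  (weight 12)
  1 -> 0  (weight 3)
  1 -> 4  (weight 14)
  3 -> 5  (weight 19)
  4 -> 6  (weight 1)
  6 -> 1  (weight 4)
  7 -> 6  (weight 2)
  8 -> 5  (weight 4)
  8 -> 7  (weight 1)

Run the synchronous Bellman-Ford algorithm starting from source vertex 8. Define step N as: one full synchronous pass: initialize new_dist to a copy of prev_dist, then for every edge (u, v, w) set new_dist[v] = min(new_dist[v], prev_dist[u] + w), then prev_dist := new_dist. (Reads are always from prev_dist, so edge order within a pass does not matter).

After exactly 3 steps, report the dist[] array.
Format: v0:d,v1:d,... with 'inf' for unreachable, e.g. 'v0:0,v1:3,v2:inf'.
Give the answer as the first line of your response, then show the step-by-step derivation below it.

v0:inf,v1:7,v2:inf,v3:inf,v4:inf,v5:4,v6:3,v7:1,v8:0

step 1: dist = v0:inf,v1:inf,v2:inf,v3:inf,v4:inf,v5:4,v6:inf,v7:1,v8:0
step 2: dist = v0:inf,v1:inf,v2:inf,v3:inf,v4:inf,v5:4,v6:3,v7:1,v8:0
step 3: dist = v0:inf,v1:7,v2:inf,v3:inf,v4:inf,v5:4,v6:3,v7:1,v8:0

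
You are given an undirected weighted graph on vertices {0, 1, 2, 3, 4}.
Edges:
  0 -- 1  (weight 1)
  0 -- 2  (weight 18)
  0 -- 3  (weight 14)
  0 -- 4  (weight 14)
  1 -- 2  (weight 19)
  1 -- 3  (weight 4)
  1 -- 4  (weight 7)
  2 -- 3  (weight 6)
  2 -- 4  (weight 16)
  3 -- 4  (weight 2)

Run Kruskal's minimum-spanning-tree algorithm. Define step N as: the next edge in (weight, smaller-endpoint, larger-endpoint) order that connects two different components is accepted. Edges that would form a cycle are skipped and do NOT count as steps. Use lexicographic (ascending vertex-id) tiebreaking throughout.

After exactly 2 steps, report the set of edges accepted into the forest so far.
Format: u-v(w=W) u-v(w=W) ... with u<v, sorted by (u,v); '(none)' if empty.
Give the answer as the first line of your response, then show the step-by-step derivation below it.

0-1(w=1) 3-4(w=2)

step 1: add edge 0-1 (w=1); MST = {0-1(w=1)}
step 2: add edge 3-4 (w=2); MST = {0-1(w=1) 3-4(w=2)}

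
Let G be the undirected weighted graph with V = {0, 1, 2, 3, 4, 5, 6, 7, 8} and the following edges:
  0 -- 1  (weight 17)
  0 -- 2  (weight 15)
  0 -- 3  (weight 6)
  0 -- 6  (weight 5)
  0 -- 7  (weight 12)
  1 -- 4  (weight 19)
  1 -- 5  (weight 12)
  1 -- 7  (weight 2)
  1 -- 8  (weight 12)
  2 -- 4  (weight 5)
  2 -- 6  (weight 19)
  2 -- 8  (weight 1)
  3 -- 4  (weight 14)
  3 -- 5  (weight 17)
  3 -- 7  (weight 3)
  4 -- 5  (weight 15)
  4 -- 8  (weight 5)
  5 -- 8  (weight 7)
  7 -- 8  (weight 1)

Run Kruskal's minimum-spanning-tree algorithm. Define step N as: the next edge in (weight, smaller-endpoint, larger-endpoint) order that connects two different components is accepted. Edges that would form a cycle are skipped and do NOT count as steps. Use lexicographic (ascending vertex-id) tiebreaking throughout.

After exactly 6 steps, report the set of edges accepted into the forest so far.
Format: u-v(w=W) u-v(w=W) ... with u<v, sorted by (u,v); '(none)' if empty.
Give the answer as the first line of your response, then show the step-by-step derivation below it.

0-6(w=5) 1-7(w=2) 2-4(w=5) 2-8(w=1) 3-7(w=3) 7-8(w=1)

step 1: add edge 2-8 (w=1); MST = {2-8(w=1)}
step 2: add edge 7-8 (w=1); MST = {2-8(w=1) 7-8(w=1)}
step 3: add edge 1-7 (w=2); MST = {1-7(w=2) 2-8(w=1) 7-8(w=1)}
step 4: add edge 3-7 (w=3); MST = {1-7(w=2) 2-8(w=1) 3-7(w=3) 7-8(w=1)}
step 5: add edge 0-6 (w=5); MST = {0-6(w=5) 1-7(w=2) 2-8(w=1) 3-7(w=3) 7-8(w=1)}
step 6: add edge 2-4 (w=5); MST = {0-6(w=5) 1-7(w=2) 2-4(w=5) 2-8(w=1) 3-7(w=3) 7-8(w=1)}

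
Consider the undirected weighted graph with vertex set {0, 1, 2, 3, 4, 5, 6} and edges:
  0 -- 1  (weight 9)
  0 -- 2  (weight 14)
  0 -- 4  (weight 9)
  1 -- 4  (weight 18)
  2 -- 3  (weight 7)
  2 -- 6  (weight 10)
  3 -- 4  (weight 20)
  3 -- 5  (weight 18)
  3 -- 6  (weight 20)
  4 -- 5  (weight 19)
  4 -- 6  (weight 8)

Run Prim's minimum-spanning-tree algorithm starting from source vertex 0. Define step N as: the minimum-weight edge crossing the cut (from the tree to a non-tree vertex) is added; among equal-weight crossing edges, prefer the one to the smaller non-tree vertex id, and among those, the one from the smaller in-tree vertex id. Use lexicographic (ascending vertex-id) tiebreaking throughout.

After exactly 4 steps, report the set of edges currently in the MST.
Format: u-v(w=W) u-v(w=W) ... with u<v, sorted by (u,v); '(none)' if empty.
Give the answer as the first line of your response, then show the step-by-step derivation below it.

0-1(w=9) 0-4(w=9) 2-6(w=10) 4-6(w=8)

step 1: add edge 0-1 (w=9); MST = {0-1(w=9)}
step 2: add edge 0-4 (w=9); MST = {0-1(w=9) 0-4(w=9)}
step 3: add edge 4-6 (w=8); MST = {0-1(w=9) 0-4(w=9) 4-6(w=8)}
step 4: add edge 2-6 (w=10); MST = {0-1(w=9) 0-4(w=9) 2-6(w=10) 4-6(w=8)}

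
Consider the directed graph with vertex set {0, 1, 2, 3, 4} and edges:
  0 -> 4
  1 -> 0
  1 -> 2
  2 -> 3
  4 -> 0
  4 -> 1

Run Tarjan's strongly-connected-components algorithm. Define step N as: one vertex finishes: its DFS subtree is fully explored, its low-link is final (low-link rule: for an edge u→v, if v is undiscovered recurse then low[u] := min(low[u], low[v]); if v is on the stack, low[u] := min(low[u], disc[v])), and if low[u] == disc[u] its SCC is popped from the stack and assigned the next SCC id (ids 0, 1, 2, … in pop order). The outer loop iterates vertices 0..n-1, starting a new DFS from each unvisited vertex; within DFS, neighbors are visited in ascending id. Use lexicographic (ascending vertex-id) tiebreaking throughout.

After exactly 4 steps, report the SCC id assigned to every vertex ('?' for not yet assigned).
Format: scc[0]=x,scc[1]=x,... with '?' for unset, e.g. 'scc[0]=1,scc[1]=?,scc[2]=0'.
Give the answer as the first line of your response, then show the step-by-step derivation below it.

scc[0]=?,scc[1]=?,scc[2]=1,scc[3]=0,scc[4]=?

step 1: low=(low[0]=0,low[1]=0,low[2]=3,low[3]=4,low[4]=0); scc=(scc[0]=?,scc[1]=?,scc[2]=?,scc[3]=0,scc[4]=?)
step 2: low=(low[0]=0,low[1]=0,low[2]=3,low[3]=4,low[4]=0); scc=(scc[0]=?,scc[1]=?,scc[2]=1,scc[3]=0,scc[4]=?)
step 3: low=(low[0]=0,low[1]=0,low[2]=3,low[3]=4,low[4]=0); scc=(scc[0]=?,scc[1]=?,scc[2]=1,scc[3]=0,scc[4]=?)
step 4: low=(low[0]=0,low[1]=0,low[2]=3,low[3]=4,low[4]=0); scc=(scc[0]=?,scc[1]=?,scc[2]=1,scc[3]=0,scc[4]=?)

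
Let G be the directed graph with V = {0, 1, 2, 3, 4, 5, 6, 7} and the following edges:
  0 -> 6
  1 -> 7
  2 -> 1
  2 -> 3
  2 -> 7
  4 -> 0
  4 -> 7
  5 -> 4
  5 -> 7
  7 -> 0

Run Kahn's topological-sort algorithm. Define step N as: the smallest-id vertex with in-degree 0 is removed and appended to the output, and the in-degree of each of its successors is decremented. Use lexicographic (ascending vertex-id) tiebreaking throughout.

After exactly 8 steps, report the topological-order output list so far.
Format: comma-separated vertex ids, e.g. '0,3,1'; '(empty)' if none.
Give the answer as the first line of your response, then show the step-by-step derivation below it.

2,1,3,5,4,7,0,6

step 1: output 2; order=[2]; indeg=(2,0,0,0,1,0,1,3)
step 2: output 1; order=[2,1]; indeg=(2,0,0,0,1,0,1,2)
step 3: output 3; order=[2,1,3]; indeg=(2,0,0,0,1,0,1,2)
step 4: output 5; order=[2,1,3,5]; indeg=(2,0,0,0,0,0,1,1)
step 5: output 4; order=[2,1,3,5,4]; indeg=(1,0,0,0,0,0,1,0)
step 6: output 7; order=[2,1,3,5,4,7]; indeg=(0,0,0,0,0,0,1,0)
step 7: output 0; order=[2,1,3,5,4,7,0]; indeg=(0,0,0,0,0,0,0,0)
step 8: output 6; order=[2,1,3,5,4,7,0,6]; indeg=(0,0,0,0,0,0,0,0)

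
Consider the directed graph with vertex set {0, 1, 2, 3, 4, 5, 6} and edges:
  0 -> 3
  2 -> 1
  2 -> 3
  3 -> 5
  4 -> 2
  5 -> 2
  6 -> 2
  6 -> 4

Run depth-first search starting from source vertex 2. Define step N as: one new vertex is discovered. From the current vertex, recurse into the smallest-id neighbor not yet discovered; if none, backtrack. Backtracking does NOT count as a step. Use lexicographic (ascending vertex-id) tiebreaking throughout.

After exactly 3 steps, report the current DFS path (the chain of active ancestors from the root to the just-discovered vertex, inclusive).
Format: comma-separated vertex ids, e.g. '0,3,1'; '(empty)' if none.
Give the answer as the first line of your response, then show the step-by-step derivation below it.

2,3

step 1: discover 2; path=2; order=2
step 2: discover 1; path=2>1; order=2,1
step 3: discover 3; path=2>3; order=2,1,3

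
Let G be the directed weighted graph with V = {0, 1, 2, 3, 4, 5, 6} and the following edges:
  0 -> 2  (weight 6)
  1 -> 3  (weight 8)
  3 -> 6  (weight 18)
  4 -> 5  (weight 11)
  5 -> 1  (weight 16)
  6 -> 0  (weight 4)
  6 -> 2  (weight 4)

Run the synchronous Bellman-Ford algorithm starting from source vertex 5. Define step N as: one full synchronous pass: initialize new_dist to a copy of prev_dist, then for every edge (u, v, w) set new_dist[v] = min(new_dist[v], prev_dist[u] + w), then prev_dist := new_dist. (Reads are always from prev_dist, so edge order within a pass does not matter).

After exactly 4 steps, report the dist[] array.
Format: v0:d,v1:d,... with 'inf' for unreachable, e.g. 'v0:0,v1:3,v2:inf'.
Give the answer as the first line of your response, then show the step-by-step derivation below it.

v0:46,v1:16,v2:46,v3:24,v4:inf,v5:0,v6:42

step 1: dist = v0:inf,v1:16,v2:inf,v3:inf,v4:inf,v5:0,v6:inf
step 2: dist = v0:inf,v1:16,v2:inf,v3:24,v4:inf,v5:0,v6:inf
step 3: dist = v0:inf,v1:16,v2:inf,v3:24,v4:inf,v5:0,v6:42
step 4: dist = v0:46,v1:16,v2:46,v3:24,v4:inf,v5:0,v6:42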